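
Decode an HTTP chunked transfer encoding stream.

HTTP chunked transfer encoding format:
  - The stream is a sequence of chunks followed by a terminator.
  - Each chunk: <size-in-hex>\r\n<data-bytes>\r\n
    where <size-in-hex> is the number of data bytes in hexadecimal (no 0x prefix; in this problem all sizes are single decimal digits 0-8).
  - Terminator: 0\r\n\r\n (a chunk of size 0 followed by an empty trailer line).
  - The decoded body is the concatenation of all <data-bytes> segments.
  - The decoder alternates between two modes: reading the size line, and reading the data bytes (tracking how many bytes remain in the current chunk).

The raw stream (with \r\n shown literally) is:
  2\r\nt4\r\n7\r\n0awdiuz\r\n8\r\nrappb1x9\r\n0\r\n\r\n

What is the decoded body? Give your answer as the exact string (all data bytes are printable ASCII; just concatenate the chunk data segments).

Chunk 1: stream[0..1]='2' size=0x2=2, data at stream[3..5]='t4' -> body[0..2], body so far='t4'
Chunk 2: stream[7..8]='7' size=0x7=7, data at stream[10..17]='0awdiuz' -> body[2..9], body so far='t40awdiuz'
Chunk 3: stream[19..20]='8' size=0x8=8, data at stream[22..30]='rappb1x9' -> body[9..17], body so far='t40awdiuzrappb1x9'
Chunk 4: stream[32..33]='0' size=0 (terminator). Final body='t40awdiuzrappb1x9' (17 bytes)

Answer: t40awdiuzrappb1x9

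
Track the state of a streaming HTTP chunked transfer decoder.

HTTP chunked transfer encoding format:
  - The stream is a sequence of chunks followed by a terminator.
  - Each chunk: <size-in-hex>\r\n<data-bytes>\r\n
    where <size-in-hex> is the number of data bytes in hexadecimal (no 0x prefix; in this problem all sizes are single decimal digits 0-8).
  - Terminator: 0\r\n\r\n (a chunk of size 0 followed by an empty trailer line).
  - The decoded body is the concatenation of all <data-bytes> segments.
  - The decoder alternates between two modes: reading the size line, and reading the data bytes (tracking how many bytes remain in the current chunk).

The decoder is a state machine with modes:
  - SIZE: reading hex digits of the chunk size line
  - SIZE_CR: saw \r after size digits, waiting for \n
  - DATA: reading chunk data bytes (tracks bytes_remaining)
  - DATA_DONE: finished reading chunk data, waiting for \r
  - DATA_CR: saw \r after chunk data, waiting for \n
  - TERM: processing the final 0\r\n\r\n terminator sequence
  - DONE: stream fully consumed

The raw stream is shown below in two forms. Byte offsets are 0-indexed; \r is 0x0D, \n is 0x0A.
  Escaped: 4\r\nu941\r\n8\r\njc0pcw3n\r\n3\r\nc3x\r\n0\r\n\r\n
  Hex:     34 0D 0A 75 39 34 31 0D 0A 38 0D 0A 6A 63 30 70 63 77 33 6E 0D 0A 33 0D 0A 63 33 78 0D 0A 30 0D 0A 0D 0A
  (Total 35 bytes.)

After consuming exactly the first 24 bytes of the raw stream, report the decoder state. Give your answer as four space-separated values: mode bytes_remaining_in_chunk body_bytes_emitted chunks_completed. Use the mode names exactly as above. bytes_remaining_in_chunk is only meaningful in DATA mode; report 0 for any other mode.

Answer: SIZE_CR 0 12 2

Derivation:
Byte 0 = '4': mode=SIZE remaining=0 emitted=0 chunks_done=0
Byte 1 = 0x0D: mode=SIZE_CR remaining=0 emitted=0 chunks_done=0
Byte 2 = 0x0A: mode=DATA remaining=4 emitted=0 chunks_done=0
Byte 3 = 'u': mode=DATA remaining=3 emitted=1 chunks_done=0
Byte 4 = '9': mode=DATA remaining=2 emitted=2 chunks_done=0
Byte 5 = '4': mode=DATA remaining=1 emitted=3 chunks_done=0
Byte 6 = '1': mode=DATA_DONE remaining=0 emitted=4 chunks_done=0
Byte 7 = 0x0D: mode=DATA_CR remaining=0 emitted=4 chunks_done=0
Byte 8 = 0x0A: mode=SIZE remaining=0 emitted=4 chunks_done=1
Byte 9 = '8': mode=SIZE remaining=0 emitted=4 chunks_done=1
Byte 10 = 0x0D: mode=SIZE_CR remaining=0 emitted=4 chunks_done=1
Byte 11 = 0x0A: mode=DATA remaining=8 emitted=4 chunks_done=1
Byte 12 = 'j': mode=DATA remaining=7 emitted=5 chunks_done=1
Byte 13 = 'c': mode=DATA remaining=6 emitted=6 chunks_done=1
Byte 14 = '0': mode=DATA remaining=5 emitted=7 chunks_done=1
Byte 15 = 'p': mode=DATA remaining=4 emitted=8 chunks_done=1
Byte 16 = 'c': mode=DATA remaining=3 emitted=9 chunks_done=1
Byte 17 = 'w': mode=DATA remaining=2 emitted=10 chunks_done=1
Byte 18 = '3': mode=DATA remaining=1 emitted=11 chunks_done=1
Byte 19 = 'n': mode=DATA_DONE remaining=0 emitted=12 chunks_done=1
Byte 20 = 0x0D: mode=DATA_CR remaining=0 emitted=12 chunks_done=1
Byte 21 = 0x0A: mode=SIZE remaining=0 emitted=12 chunks_done=2
Byte 22 = '3': mode=SIZE remaining=0 emitted=12 chunks_done=2
Byte 23 = 0x0D: mode=SIZE_CR remaining=0 emitted=12 chunks_done=2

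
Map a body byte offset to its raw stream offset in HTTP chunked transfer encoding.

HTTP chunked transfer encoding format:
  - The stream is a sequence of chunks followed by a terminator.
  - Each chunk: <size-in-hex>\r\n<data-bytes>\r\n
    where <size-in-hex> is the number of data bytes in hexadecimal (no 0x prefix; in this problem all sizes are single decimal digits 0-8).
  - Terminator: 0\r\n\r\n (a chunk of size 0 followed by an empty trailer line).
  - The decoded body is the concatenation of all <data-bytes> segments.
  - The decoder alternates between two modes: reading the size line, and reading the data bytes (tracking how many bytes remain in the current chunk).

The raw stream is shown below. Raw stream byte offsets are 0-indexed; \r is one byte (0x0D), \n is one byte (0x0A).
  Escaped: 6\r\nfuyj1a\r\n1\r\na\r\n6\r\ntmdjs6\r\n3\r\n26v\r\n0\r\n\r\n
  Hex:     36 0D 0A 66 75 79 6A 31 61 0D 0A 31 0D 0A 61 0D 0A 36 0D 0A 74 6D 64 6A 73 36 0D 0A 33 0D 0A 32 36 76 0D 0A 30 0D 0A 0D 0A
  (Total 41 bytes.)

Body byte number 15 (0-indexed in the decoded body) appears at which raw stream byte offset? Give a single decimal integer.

Chunk 1: stream[0..1]='6' size=0x6=6, data at stream[3..9]='fuyj1a' -> body[0..6], body so far='fuyj1a'
Chunk 2: stream[11..12]='1' size=0x1=1, data at stream[14..15]='a' -> body[6..7], body so far='fuyj1aa'
Chunk 3: stream[17..18]='6' size=0x6=6, data at stream[20..26]='tmdjs6' -> body[7..13], body so far='fuyj1aatmdjs6'
Chunk 4: stream[28..29]='3' size=0x3=3, data at stream[31..34]='26v' -> body[13..16], body so far='fuyj1aatmdjs626v'
Chunk 5: stream[36..37]='0' size=0 (terminator). Final body='fuyj1aatmdjs626v' (16 bytes)
Body byte 15 at stream offset 33

Answer: 33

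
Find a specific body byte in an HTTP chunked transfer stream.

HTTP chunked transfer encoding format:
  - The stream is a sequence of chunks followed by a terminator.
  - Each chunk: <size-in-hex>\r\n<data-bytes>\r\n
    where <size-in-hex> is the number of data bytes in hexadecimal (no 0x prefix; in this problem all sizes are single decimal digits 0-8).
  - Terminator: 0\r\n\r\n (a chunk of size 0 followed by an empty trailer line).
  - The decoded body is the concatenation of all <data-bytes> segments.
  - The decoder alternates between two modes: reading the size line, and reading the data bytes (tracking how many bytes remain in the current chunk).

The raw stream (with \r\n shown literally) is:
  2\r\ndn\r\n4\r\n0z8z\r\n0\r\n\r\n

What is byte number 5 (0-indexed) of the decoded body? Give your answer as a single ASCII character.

Answer: z

Derivation:
Chunk 1: stream[0..1]='2' size=0x2=2, data at stream[3..5]='dn' -> body[0..2], body so far='dn'
Chunk 2: stream[7..8]='4' size=0x4=4, data at stream[10..14]='0z8z' -> body[2..6], body so far='dn0z8z'
Chunk 3: stream[16..17]='0' size=0 (terminator). Final body='dn0z8z' (6 bytes)
Body byte 5 = 'z'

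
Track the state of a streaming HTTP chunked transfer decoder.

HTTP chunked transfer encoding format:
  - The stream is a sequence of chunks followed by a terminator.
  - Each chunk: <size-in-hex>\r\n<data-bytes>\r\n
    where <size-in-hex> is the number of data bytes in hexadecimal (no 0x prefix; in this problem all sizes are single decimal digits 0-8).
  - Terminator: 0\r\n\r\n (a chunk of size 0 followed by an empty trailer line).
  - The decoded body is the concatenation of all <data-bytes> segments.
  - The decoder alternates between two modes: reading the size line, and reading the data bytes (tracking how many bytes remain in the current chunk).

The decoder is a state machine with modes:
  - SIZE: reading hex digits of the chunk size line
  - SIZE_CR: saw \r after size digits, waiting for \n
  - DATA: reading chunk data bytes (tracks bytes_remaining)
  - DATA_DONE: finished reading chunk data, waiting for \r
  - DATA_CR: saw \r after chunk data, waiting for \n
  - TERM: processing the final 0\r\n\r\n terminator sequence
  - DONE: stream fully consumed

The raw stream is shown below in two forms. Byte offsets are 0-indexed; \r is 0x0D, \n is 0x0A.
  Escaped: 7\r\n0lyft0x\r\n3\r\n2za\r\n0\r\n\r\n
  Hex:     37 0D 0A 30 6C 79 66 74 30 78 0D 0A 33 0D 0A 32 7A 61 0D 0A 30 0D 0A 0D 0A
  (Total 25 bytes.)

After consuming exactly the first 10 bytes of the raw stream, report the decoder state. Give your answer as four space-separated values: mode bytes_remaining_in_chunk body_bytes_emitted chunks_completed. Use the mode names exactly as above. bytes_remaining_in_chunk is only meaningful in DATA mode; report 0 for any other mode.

Answer: DATA_DONE 0 7 0

Derivation:
Byte 0 = '7': mode=SIZE remaining=0 emitted=0 chunks_done=0
Byte 1 = 0x0D: mode=SIZE_CR remaining=0 emitted=0 chunks_done=0
Byte 2 = 0x0A: mode=DATA remaining=7 emitted=0 chunks_done=0
Byte 3 = '0': mode=DATA remaining=6 emitted=1 chunks_done=0
Byte 4 = 'l': mode=DATA remaining=5 emitted=2 chunks_done=0
Byte 5 = 'y': mode=DATA remaining=4 emitted=3 chunks_done=0
Byte 6 = 'f': mode=DATA remaining=3 emitted=4 chunks_done=0
Byte 7 = 't': mode=DATA remaining=2 emitted=5 chunks_done=0
Byte 8 = '0': mode=DATA remaining=1 emitted=6 chunks_done=0
Byte 9 = 'x': mode=DATA_DONE remaining=0 emitted=7 chunks_done=0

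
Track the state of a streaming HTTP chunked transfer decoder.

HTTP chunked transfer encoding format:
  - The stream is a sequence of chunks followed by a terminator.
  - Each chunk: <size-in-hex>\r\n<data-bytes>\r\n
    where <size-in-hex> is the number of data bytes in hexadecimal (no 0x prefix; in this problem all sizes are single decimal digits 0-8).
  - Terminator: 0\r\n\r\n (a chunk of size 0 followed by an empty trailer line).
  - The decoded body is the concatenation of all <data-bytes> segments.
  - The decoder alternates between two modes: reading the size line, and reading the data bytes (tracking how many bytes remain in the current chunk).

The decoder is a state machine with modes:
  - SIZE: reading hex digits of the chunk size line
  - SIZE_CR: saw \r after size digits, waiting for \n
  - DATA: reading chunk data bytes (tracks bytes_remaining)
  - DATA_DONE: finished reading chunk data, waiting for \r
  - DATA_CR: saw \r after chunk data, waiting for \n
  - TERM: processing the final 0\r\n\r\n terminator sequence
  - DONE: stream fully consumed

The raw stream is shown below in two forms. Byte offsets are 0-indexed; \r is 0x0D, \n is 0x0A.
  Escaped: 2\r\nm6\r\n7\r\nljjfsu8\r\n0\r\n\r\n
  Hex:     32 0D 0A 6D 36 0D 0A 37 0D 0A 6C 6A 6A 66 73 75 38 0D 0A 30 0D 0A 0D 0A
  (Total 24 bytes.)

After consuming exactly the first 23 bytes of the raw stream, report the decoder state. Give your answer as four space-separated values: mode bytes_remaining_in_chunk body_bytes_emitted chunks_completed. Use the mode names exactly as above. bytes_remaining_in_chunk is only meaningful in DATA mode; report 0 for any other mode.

Answer: TERM 0 9 2

Derivation:
Byte 0 = '2': mode=SIZE remaining=0 emitted=0 chunks_done=0
Byte 1 = 0x0D: mode=SIZE_CR remaining=0 emitted=0 chunks_done=0
Byte 2 = 0x0A: mode=DATA remaining=2 emitted=0 chunks_done=0
Byte 3 = 'm': mode=DATA remaining=1 emitted=1 chunks_done=0
Byte 4 = '6': mode=DATA_DONE remaining=0 emitted=2 chunks_done=0
Byte 5 = 0x0D: mode=DATA_CR remaining=0 emitted=2 chunks_done=0
Byte 6 = 0x0A: mode=SIZE remaining=0 emitted=2 chunks_done=1
Byte 7 = '7': mode=SIZE remaining=0 emitted=2 chunks_done=1
Byte 8 = 0x0D: mode=SIZE_CR remaining=0 emitted=2 chunks_done=1
Byte 9 = 0x0A: mode=DATA remaining=7 emitted=2 chunks_done=1
Byte 10 = 'l': mode=DATA remaining=6 emitted=3 chunks_done=1
Byte 11 = 'j': mode=DATA remaining=5 emitted=4 chunks_done=1
Byte 12 = 'j': mode=DATA remaining=4 emitted=5 chunks_done=1
Byte 13 = 'f': mode=DATA remaining=3 emitted=6 chunks_done=1
Byte 14 = 's': mode=DATA remaining=2 emitted=7 chunks_done=1
Byte 15 = 'u': mode=DATA remaining=1 emitted=8 chunks_done=1
Byte 16 = '8': mode=DATA_DONE remaining=0 emitted=9 chunks_done=1
Byte 17 = 0x0D: mode=DATA_CR remaining=0 emitted=9 chunks_done=1
Byte 18 = 0x0A: mode=SIZE remaining=0 emitted=9 chunks_done=2
Byte 19 = '0': mode=SIZE remaining=0 emitted=9 chunks_done=2
Byte 20 = 0x0D: mode=SIZE_CR remaining=0 emitted=9 chunks_done=2
Byte 21 = 0x0A: mode=TERM remaining=0 emitted=9 chunks_done=2
Byte 22 = 0x0D: mode=TERM remaining=0 emitted=9 chunks_done=2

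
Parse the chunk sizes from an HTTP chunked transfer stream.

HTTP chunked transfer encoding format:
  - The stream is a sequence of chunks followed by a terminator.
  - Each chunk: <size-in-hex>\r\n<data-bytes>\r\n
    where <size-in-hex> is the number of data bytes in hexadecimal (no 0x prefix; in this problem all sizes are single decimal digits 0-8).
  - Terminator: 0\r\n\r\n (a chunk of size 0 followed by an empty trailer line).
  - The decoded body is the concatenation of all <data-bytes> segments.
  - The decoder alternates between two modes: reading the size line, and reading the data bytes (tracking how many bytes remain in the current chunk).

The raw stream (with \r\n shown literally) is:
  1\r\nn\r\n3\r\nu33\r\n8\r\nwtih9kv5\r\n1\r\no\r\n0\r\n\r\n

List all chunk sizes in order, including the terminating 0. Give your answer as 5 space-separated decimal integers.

Chunk 1: stream[0..1]='1' size=0x1=1, data at stream[3..4]='n' -> body[0..1], body so far='n'
Chunk 2: stream[6..7]='3' size=0x3=3, data at stream[9..12]='u33' -> body[1..4], body so far='nu33'
Chunk 3: stream[14..15]='8' size=0x8=8, data at stream[17..25]='wtih9kv5' -> body[4..12], body so far='nu33wtih9kv5'
Chunk 4: stream[27..28]='1' size=0x1=1, data at stream[30..31]='o' -> body[12..13], body so far='nu33wtih9kv5o'
Chunk 5: stream[33..34]='0' size=0 (terminator). Final body='nu33wtih9kv5o' (13 bytes)

Answer: 1 3 8 1 0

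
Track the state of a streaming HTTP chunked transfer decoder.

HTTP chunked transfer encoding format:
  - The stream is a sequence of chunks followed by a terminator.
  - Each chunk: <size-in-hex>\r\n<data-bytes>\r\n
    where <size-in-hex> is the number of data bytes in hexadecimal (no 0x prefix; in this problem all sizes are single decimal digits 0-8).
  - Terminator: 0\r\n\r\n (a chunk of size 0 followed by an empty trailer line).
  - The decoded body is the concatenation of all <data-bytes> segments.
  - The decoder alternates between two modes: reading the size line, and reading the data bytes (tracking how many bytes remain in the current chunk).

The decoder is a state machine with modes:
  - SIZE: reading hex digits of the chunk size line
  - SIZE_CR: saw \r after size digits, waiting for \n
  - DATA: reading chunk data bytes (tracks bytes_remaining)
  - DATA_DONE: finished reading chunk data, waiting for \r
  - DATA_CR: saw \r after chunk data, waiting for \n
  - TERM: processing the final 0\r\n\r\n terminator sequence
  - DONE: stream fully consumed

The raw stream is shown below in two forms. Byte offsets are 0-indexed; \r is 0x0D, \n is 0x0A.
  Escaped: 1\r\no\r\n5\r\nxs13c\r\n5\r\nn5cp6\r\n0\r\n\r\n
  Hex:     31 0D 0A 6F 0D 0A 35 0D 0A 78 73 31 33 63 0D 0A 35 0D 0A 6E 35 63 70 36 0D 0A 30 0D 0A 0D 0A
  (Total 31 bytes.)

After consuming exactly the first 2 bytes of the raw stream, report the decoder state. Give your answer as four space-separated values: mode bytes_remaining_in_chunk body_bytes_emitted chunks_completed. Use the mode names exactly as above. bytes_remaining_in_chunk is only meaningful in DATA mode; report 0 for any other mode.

Answer: SIZE_CR 0 0 0

Derivation:
Byte 0 = '1': mode=SIZE remaining=0 emitted=0 chunks_done=0
Byte 1 = 0x0D: mode=SIZE_CR remaining=0 emitted=0 chunks_done=0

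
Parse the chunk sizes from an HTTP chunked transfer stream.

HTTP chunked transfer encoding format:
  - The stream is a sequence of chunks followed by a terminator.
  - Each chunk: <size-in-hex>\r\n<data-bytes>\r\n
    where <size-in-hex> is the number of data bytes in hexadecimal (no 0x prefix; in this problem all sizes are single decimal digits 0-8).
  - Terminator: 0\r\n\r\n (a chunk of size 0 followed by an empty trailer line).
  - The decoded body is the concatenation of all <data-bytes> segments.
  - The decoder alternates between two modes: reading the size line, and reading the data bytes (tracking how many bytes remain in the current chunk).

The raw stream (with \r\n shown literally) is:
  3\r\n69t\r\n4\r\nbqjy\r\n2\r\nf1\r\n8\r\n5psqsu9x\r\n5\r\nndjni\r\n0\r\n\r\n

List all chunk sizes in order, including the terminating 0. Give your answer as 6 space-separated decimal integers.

Answer: 3 4 2 8 5 0

Derivation:
Chunk 1: stream[0..1]='3' size=0x3=3, data at stream[3..6]='69t' -> body[0..3], body so far='69t'
Chunk 2: stream[8..9]='4' size=0x4=4, data at stream[11..15]='bqjy' -> body[3..7], body so far='69tbqjy'
Chunk 3: stream[17..18]='2' size=0x2=2, data at stream[20..22]='f1' -> body[7..9], body so far='69tbqjyf1'
Chunk 4: stream[24..25]='8' size=0x8=8, data at stream[27..35]='5psqsu9x' -> body[9..17], body so far='69tbqjyf15psqsu9x'
Chunk 5: stream[37..38]='5' size=0x5=5, data at stream[40..45]='ndjni' -> body[17..22], body so far='69tbqjyf15psqsu9xndjni'
Chunk 6: stream[47..48]='0' size=0 (terminator). Final body='69tbqjyf15psqsu9xndjni' (22 bytes)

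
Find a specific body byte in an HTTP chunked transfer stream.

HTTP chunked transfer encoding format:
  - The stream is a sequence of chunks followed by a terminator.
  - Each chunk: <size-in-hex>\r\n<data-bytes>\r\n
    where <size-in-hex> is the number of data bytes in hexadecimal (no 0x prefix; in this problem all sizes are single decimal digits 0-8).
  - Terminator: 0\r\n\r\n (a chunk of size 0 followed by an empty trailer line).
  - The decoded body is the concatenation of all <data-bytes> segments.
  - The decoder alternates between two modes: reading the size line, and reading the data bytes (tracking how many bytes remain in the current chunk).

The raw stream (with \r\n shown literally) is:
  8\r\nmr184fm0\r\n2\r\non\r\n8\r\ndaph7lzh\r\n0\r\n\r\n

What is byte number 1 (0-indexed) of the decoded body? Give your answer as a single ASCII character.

Chunk 1: stream[0..1]='8' size=0x8=8, data at stream[3..11]='mr184fm0' -> body[0..8], body so far='mr184fm0'
Chunk 2: stream[13..14]='2' size=0x2=2, data at stream[16..18]='on' -> body[8..10], body so far='mr184fm0on'
Chunk 3: stream[20..21]='8' size=0x8=8, data at stream[23..31]='daph7lzh' -> body[10..18], body so far='mr184fm0ondaph7lzh'
Chunk 4: stream[33..34]='0' size=0 (terminator). Final body='mr184fm0ondaph7lzh' (18 bytes)
Body byte 1 = 'r'

Answer: r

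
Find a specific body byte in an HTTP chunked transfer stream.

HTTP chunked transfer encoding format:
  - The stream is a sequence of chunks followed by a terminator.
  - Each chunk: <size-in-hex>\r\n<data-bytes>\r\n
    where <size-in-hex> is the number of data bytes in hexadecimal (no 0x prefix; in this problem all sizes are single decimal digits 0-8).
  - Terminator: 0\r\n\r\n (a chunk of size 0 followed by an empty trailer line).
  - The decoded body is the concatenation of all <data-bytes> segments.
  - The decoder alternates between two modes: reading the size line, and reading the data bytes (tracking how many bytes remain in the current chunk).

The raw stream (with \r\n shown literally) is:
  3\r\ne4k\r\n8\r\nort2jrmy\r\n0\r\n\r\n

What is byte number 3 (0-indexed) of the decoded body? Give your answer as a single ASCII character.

Chunk 1: stream[0..1]='3' size=0x3=3, data at stream[3..6]='e4k' -> body[0..3], body so far='e4k'
Chunk 2: stream[8..9]='8' size=0x8=8, data at stream[11..19]='ort2jrmy' -> body[3..11], body so far='e4kort2jrmy'
Chunk 3: stream[21..22]='0' size=0 (terminator). Final body='e4kort2jrmy' (11 bytes)
Body byte 3 = 'o'

Answer: o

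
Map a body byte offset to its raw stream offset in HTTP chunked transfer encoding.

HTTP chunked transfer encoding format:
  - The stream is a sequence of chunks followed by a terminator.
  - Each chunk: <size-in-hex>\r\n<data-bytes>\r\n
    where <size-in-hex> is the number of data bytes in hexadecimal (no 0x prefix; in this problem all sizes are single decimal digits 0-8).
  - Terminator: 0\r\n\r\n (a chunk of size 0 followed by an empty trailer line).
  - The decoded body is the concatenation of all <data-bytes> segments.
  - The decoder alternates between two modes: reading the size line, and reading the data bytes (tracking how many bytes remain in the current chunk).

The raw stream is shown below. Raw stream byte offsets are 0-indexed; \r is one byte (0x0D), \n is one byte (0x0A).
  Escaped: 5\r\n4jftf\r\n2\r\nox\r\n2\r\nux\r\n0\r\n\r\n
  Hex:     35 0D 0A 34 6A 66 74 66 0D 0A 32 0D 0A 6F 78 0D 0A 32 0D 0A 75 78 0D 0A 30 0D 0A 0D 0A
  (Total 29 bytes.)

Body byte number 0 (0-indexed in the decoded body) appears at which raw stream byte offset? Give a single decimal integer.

Chunk 1: stream[0..1]='5' size=0x5=5, data at stream[3..8]='4jftf' -> body[0..5], body so far='4jftf'
Chunk 2: stream[10..11]='2' size=0x2=2, data at stream[13..15]='ox' -> body[5..7], body so far='4jftfox'
Chunk 3: stream[17..18]='2' size=0x2=2, data at stream[20..22]='ux' -> body[7..9], body so far='4jftfoxux'
Chunk 4: stream[24..25]='0' size=0 (terminator). Final body='4jftfoxux' (9 bytes)
Body byte 0 at stream offset 3

Answer: 3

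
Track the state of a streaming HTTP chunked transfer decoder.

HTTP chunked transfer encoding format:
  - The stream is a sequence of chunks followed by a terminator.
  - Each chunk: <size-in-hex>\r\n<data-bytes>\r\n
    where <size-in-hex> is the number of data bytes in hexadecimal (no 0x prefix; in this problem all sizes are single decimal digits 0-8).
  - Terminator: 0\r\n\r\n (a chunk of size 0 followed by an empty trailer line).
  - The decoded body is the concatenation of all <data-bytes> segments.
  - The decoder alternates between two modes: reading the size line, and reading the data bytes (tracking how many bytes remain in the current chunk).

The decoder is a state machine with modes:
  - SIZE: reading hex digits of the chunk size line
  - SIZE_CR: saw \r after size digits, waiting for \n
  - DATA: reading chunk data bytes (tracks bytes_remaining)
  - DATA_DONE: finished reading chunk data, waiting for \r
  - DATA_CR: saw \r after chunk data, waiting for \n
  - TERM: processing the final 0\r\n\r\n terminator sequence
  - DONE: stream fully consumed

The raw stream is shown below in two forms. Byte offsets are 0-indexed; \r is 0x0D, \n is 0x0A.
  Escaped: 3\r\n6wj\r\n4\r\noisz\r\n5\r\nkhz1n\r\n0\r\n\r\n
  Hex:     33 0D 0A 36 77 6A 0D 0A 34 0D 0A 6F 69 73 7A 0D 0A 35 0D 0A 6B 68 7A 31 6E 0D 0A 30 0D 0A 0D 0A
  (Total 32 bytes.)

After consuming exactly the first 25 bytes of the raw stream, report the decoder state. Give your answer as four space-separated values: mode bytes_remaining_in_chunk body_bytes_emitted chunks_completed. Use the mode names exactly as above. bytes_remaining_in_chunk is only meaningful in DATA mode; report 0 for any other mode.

Byte 0 = '3': mode=SIZE remaining=0 emitted=0 chunks_done=0
Byte 1 = 0x0D: mode=SIZE_CR remaining=0 emitted=0 chunks_done=0
Byte 2 = 0x0A: mode=DATA remaining=3 emitted=0 chunks_done=0
Byte 3 = '6': mode=DATA remaining=2 emitted=1 chunks_done=0
Byte 4 = 'w': mode=DATA remaining=1 emitted=2 chunks_done=0
Byte 5 = 'j': mode=DATA_DONE remaining=0 emitted=3 chunks_done=0
Byte 6 = 0x0D: mode=DATA_CR remaining=0 emitted=3 chunks_done=0
Byte 7 = 0x0A: mode=SIZE remaining=0 emitted=3 chunks_done=1
Byte 8 = '4': mode=SIZE remaining=0 emitted=3 chunks_done=1
Byte 9 = 0x0D: mode=SIZE_CR remaining=0 emitted=3 chunks_done=1
Byte 10 = 0x0A: mode=DATA remaining=4 emitted=3 chunks_done=1
Byte 11 = 'o': mode=DATA remaining=3 emitted=4 chunks_done=1
Byte 12 = 'i': mode=DATA remaining=2 emitted=5 chunks_done=1
Byte 13 = 's': mode=DATA remaining=1 emitted=6 chunks_done=1
Byte 14 = 'z': mode=DATA_DONE remaining=0 emitted=7 chunks_done=1
Byte 15 = 0x0D: mode=DATA_CR remaining=0 emitted=7 chunks_done=1
Byte 16 = 0x0A: mode=SIZE remaining=0 emitted=7 chunks_done=2
Byte 17 = '5': mode=SIZE remaining=0 emitted=7 chunks_done=2
Byte 18 = 0x0D: mode=SIZE_CR remaining=0 emitted=7 chunks_done=2
Byte 19 = 0x0A: mode=DATA remaining=5 emitted=7 chunks_done=2
Byte 20 = 'k': mode=DATA remaining=4 emitted=8 chunks_done=2
Byte 21 = 'h': mode=DATA remaining=3 emitted=9 chunks_done=2
Byte 22 = 'z': mode=DATA remaining=2 emitted=10 chunks_done=2
Byte 23 = '1': mode=DATA remaining=1 emitted=11 chunks_done=2
Byte 24 = 'n': mode=DATA_DONE remaining=0 emitted=12 chunks_done=2

Answer: DATA_DONE 0 12 2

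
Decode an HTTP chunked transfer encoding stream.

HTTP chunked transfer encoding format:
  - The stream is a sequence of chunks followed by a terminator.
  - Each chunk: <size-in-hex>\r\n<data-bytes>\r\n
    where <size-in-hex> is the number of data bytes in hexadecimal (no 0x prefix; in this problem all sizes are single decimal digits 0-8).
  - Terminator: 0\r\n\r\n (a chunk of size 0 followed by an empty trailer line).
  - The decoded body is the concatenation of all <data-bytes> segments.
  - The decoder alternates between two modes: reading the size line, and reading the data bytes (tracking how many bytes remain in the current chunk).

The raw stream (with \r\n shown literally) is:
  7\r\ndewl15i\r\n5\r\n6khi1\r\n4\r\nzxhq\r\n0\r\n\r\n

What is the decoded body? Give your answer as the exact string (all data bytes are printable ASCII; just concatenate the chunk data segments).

Answer: dewl15i6khi1zxhq

Derivation:
Chunk 1: stream[0..1]='7' size=0x7=7, data at stream[3..10]='dewl15i' -> body[0..7], body so far='dewl15i'
Chunk 2: stream[12..13]='5' size=0x5=5, data at stream[15..20]='6khi1' -> body[7..12], body so far='dewl15i6khi1'
Chunk 3: stream[22..23]='4' size=0x4=4, data at stream[25..29]='zxhq' -> body[12..16], body so far='dewl15i6khi1zxhq'
Chunk 4: stream[31..32]='0' size=0 (terminator). Final body='dewl15i6khi1zxhq' (16 bytes)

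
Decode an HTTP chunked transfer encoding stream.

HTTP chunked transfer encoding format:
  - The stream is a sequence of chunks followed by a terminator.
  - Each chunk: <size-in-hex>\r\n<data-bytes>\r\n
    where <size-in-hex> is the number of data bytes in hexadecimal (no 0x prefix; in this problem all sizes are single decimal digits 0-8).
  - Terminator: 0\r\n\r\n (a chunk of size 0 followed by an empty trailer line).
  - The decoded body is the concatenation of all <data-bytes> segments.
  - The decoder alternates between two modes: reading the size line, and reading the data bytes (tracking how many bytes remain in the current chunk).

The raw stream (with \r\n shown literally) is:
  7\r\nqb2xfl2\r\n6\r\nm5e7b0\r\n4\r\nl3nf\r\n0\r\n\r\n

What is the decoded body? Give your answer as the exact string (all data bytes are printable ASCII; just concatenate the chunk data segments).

Answer: qb2xfl2m5e7b0l3nf

Derivation:
Chunk 1: stream[0..1]='7' size=0x7=7, data at stream[3..10]='qb2xfl2' -> body[0..7], body so far='qb2xfl2'
Chunk 2: stream[12..13]='6' size=0x6=6, data at stream[15..21]='m5e7b0' -> body[7..13], body so far='qb2xfl2m5e7b0'
Chunk 3: stream[23..24]='4' size=0x4=4, data at stream[26..30]='l3nf' -> body[13..17], body so far='qb2xfl2m5e7b0l3nf'
Chunk 4: stream[32..33]='0' size=0 (terminator). Final body='qb2xfl2m5e7b0l3nf' (17 bytes)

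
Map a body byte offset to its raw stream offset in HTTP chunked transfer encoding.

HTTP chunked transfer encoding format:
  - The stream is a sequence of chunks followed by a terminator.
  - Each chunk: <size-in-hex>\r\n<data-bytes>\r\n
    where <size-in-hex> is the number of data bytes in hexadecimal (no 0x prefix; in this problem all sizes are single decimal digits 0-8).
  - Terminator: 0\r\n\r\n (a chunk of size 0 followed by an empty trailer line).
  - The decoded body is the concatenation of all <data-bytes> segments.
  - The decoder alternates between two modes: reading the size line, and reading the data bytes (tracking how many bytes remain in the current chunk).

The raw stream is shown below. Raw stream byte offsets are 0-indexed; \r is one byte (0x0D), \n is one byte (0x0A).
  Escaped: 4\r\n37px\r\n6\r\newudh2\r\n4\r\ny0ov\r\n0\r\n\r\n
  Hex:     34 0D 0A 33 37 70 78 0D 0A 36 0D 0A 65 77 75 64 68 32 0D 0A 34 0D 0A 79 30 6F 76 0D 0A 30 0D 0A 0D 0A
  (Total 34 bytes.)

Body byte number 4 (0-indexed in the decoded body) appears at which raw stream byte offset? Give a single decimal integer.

Chunk 1: stream[0..1]='4' size=0x4=4, data at stream[3..7]='37px' -> body[0..4], body so far='37px'
Chunk 2: stream[9..10]='6' size=0x6=6, data at stream[12..18]='ewudh2' -> body[4..10], body so far='37pxewudh2'
Chunk 3: stream[20..21]='4' size=0x4=4, data at stream[23..27]='y0ov' -> body[10..14], body so far='37pxewudh2y0ov'
Chunk 4: stream[29..30]='0' size=0 (terminator). Final body='37pxewudh2y0ov' (14 bytes)
Body byte 4 at stream offset 12

Answer: 12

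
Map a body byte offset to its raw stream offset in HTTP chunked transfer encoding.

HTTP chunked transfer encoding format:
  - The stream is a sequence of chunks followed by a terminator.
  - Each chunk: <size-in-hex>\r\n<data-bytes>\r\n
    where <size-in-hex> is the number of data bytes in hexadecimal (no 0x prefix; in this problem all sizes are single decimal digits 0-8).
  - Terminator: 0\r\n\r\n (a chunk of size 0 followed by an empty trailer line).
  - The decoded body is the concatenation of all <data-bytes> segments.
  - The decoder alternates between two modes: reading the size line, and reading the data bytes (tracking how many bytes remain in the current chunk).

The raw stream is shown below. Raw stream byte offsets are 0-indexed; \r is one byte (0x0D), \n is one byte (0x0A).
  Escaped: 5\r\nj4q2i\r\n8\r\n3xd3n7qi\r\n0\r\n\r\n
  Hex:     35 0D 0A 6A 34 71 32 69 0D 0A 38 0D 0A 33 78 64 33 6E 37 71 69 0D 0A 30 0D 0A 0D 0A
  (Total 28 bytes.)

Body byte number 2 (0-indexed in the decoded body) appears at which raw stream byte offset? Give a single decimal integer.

Answer: 5

Derivation:
Chunk 1: stream[0..1]='5' size=0x5=5, data at stream[3..8]='j4q2i' -> body[0..5], body so far='j4q2i'
Chunk 2: stream[10..11]='8' size=0x8=8, data at stream[13..21]='3xd3n7qi' -> body[5..13], body so far='j4q2i3xd3n7qi'
Chunk 3: stream[23..24]='0' size=0 (terminator). Final body='j4q2i3xd3n7qi' (13 bytes)
Body byte 2 at stream offset 5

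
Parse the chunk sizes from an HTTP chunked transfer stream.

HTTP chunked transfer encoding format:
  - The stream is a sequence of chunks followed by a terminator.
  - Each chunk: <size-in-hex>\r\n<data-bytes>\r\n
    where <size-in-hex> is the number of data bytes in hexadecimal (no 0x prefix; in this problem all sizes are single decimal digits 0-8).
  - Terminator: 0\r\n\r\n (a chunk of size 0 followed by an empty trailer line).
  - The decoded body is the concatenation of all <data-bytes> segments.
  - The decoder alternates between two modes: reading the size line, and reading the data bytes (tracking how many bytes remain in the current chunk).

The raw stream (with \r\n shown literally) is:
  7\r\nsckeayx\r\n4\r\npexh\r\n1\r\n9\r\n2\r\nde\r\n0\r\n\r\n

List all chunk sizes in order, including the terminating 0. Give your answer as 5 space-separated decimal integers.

Answer: 7 4 1 2 0

Derivation:
Chunk 1: stream[0..1]='7' size=0x7=7, data at stream[3..10]='sckeayx' -> body[0..7], body so far='sckeayx'
Chunk 2: stream[12..13]='4' size=0x4=4, data at stream[15..19]='pexh' -> body[7..11], body so far='sckeayxpexh'
Chunk 3: stream[21..22]='1' size=0x1=1, data at stream[24..25]='9' -> body[11..12], body so far='sckeayxpexh9'
Chunk 4: stream[27..28]='2' size=0x2=2, data at stream[30..32]='de' -> body[12..14], body so far='sckeayxpexh9de'
Chunk 5: stream[34..35]='0' size=0 (terminator). Final body='sckeayxpexh9de' (14 bytes)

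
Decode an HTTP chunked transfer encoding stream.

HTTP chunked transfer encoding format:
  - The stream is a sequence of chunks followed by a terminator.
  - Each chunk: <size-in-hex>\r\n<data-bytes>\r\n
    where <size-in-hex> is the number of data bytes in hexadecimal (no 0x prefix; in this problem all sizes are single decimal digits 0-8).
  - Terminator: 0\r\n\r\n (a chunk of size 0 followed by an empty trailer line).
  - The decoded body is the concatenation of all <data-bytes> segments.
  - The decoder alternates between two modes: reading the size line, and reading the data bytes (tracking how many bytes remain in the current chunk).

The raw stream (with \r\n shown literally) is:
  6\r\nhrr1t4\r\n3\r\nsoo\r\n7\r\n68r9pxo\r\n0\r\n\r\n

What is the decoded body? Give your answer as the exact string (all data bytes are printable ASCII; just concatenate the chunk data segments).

Chunk 1: stream[0..1]='6' size=0x6=6, data at stream[3..9]='hrr1t4' -> body[0..6], body so far='hrr1t4'
Chunk 2: stream[11..12]='3' size=0x3=3, data at stream[14..17]='soo' -> body[6..9], body so far='hrr1t4soo'
Chunk 3: stream[19..20]='7' size=0x7=7, data at stream[22..29]='68r9pxo' -> body[9..16], body so far='hrr1t4soo68r9pxo'
Chunk 4: stream[31..32]='0' size=0 (terminator). Final body='hrr1t4soo68r9pxo' (16 bytes)

Answer: hrr1t4soo68r9pxo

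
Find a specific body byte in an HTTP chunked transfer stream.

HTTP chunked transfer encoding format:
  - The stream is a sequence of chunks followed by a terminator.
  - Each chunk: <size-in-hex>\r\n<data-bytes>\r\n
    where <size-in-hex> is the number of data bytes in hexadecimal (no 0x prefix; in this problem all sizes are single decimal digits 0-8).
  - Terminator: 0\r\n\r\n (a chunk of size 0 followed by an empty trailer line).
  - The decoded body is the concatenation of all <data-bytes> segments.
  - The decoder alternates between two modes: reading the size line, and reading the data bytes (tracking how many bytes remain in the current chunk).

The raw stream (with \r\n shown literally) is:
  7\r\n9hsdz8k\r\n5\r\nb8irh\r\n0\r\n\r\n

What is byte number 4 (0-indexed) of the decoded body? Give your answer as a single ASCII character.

Answer: z

Derivation:
Chunk 1: stream[0..1]='7' size=0x7=7, data at stream[3..10]='9hsdz8k' -> body[0..7], body so far='9hsdz8k'
Chunk 2: stream[12..13]='5' size=0x5=5, data at stream[15..20]='b8irh' -> body[7..12], body so far='9hsdz8kb8irh'
Chunk 3: stream[22..23]='0' size=0 (terminator). Final body='9hsdz8kb8irh' (12 bytes)
Body byte 4 = 'z'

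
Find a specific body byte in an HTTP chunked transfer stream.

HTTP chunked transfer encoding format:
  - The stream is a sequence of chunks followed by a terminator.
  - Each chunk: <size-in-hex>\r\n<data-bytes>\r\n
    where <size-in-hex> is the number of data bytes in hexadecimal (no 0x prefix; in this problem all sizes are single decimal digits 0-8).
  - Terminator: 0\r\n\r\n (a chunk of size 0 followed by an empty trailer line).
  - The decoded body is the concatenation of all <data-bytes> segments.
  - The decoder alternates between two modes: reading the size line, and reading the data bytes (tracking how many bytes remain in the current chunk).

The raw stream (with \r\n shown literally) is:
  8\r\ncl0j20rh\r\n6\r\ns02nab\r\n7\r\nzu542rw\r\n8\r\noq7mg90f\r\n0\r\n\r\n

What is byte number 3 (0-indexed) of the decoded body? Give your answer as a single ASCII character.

Answer: j

Derivation:
Chunk 1: stream[0..1]='8' size=0x8=8, data at stream[3..11]='cl0j20rh' -> body[0..8], body so far='cl0j20rh'
Chunk 2: stream[13..14]='6' size=0x6=6, data at stream[16..22]='s02nab' -> body[8..14], body so far='cl0j20rhs02nab'
Chunk 3: stream[24..25]='7' size=0x7=7, data at stream[27..34]='zu542rw' -> body[14..21], body so far='cl0j20rhs02nabzu542rw'
Chunk 4: stream[36..37]='8' size=0x8=8, data at stream[39..47]='oq7mg90f' -> body[21..29], body so far='cl0j20rhs02nabzu542rwoq7mg90f'
Chunk 5: stream[49..50]='0' size=0 (terminator). Final body='cl0j20rhs02nabzu542rwoq7mg90f' (29 bytes)
Body byte 3 = 'j'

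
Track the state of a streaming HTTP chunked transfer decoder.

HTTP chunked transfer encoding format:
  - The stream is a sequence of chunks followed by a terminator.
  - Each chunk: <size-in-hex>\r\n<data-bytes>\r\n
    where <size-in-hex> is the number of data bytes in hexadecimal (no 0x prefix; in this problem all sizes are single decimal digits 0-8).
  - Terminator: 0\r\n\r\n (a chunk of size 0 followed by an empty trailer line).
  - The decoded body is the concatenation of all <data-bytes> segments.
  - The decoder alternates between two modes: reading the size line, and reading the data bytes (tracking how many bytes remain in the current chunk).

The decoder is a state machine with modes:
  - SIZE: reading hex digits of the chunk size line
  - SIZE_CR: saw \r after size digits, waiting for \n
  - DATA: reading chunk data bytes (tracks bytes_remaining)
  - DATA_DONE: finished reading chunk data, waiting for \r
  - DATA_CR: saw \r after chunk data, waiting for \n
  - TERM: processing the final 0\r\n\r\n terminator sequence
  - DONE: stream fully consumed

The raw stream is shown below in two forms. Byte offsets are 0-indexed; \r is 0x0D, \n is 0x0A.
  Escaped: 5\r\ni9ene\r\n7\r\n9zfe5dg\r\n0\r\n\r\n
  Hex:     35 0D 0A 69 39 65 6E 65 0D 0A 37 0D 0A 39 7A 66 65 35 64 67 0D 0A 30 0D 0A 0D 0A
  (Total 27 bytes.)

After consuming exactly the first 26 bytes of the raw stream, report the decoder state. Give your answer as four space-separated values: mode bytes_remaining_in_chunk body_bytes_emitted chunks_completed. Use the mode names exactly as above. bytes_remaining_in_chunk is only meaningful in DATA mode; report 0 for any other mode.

Answer: TERM 0 12 2

Derivation:
Byte 0 = '5': mode=SIZE remaining=0 emitted=0 chunks_done=0
Byte 1 = 0x0D: mode=SIZE_CR remaining=0 emitted=0 chunks_done=0
Byte 2 = 0x0A: mode=DATA remaining=5 emitted=0 chunks_done=0
Byte 3 = 'i': mode=DATA remaining=4 emitted=1 chunks_done=0
Byte 4 = '9': mode=DATA remaining=3 emitted=2 chunks_done=0
Byte 5 = 'e': mode=DATA remaining=2 emitted=3 chunks_done=0
Byte 6 = 'n': mode=DATA remaining=1 emitted=4 chunks_done=0
Byte 7 = 'e': mode=DATA_DONE remaining=0 emitted=5 chunks_done=0
Byte 8 = 0x0D: mode=DATA_CR remaining=0 emitted=5 chunks_done=0
Byte 9 = 0x0A: mode=SIZE remaining=0 emitted=5 chunks_done=1
Byte 10 = '7': mode=SIZE remaining=0 emitted=5 chunks_done=1
Byte 11 = 0x0D: mode=SIZE_CR remaining=0 emitted=5 chunks_done=1
Byte 12 = 0x0A: mode=DATA remaining=7 emitted=5 chunks_done=1
Byte 13 = '9': mode=DATA remaining=6 emitted=6 chunks_done=1
Byte 14 = 'z': mode=DATA remaining=5 emitted=7 chunks_done=1
Byte 15 = 'f': mode=DATA remaining=4 emitted=8 chunks_done=1
Byte 16 = 'e': mode=DATA remaining=3 emitted=9 chunks_done=1
Byte 17 = '5': mode=DATA remaining=2 emitted=10 chunks_done=1
Byte 18 = 'd': mode=DATA remaining=1 emitted=11 chunks_done=1
Byte 19 = 'g': mode=DATA_DONE remaining=0 emitted=12 chunks_done=1
Byte 20 = 0x0D: mode=DATA_CR remaining=0 emitted=12 chunks_done=1
Byte 21 = 0x0A: mode=SIZE remaining=0 emitted=12 chunks_done=2
Byte 22 = '0': mode=SIZE remaining=0 emitted=12 chunks_done=2
Byte 23 = 0x0D: mode=SIZE_CR remaining=0 emitted=12 chunks_done=2
Byte 24 = 0x0A: mode=TERM remaining=0 emitted=12 chunks_done=2
Byte 25 = 0x0D: mode=TERM remaining=0 emitted=12 chunks_done=2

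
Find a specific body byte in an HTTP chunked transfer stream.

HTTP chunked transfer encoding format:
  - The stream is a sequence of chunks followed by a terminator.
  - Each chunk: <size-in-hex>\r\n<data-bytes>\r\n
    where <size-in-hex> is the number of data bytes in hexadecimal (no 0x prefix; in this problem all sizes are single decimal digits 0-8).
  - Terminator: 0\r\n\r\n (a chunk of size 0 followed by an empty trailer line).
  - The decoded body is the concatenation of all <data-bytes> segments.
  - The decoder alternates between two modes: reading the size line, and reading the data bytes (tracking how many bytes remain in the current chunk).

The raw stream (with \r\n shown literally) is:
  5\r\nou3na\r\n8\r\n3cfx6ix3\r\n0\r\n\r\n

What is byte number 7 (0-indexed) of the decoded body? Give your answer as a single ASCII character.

Chunk 1: stream[0..1]='5' size=0x5=5, data at stream[3..8]='ou3na' -> body[0..5], body so far='ou3na'
Chunk 2: stream[10..11]='8' size=0x8=8, data at stream[13..21]='3cfx6ix3' -> body[5..13], body so far='ou3na3cfx6ix3'
Chunk 3: stream[23..24]='0' size=0 (terminator). Final body='ou3na3cfx6ix3' (13 bytes)
Body byte 7 = 'f'

Answer: f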